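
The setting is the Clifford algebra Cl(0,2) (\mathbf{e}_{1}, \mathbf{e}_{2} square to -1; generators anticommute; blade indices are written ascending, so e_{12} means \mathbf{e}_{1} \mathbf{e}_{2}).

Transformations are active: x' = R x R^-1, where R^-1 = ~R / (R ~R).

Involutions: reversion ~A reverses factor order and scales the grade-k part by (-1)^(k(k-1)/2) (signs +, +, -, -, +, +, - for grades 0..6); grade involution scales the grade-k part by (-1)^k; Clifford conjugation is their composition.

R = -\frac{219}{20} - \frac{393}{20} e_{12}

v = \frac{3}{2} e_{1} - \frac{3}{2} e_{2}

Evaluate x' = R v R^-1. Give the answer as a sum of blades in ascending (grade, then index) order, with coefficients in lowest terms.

~R = -\frac{219}{20} + \frac{393}{20} e_{12}, and R ~R = \frac{20241}{40}, so R^-1 = ~R / (\frac{20241}{40}).
R v = -\frac{459}{10} e_{1} - \frac{261}{20} e_{2}
Answer: \frac{10941}{22490} e_{1} + \frac{46437}{22490} e_{2}


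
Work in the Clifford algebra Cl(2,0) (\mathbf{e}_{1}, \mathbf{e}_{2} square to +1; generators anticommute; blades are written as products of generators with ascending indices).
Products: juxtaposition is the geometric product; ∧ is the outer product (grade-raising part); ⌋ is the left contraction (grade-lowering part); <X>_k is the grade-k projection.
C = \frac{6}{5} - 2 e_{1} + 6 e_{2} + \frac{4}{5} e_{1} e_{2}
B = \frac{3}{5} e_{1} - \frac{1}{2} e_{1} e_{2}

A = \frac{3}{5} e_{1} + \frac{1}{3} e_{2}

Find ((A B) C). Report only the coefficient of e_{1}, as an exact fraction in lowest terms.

step 1: \frac{9}{25} + \frac{1}{6} e_{1} - \frac{3}{10} e_{2} - \frac{1}{5} e_{1} e_{2}
step 2: -\frac{578}{375} - \frac{37}{25} e_{1} + \frac{23}{15} e_{2} + \frac{56}{125} e_{1} e_{2}
Answer: -\frac{37}{25}


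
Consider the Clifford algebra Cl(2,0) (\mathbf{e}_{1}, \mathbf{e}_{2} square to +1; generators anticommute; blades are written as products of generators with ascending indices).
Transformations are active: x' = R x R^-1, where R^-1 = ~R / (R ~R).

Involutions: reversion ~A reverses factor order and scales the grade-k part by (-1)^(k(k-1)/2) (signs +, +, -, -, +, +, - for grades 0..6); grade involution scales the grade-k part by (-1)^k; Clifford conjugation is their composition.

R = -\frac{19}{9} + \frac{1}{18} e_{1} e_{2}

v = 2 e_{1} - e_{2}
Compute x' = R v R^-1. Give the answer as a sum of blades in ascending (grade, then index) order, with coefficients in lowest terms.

~R = -\frac{19}{9} - \frac{1}{18} e_{1} e_{2}, and R ~R = \frac{1445}{324}, so R^-1 = ~R / (\frac{1445}{324}).
R v = -\frac{77}{18} e_{1} + 2 e_{2}
Answer: \frac{2962}{1445} e_{1} - \frac{1291}{1445} e_{2}


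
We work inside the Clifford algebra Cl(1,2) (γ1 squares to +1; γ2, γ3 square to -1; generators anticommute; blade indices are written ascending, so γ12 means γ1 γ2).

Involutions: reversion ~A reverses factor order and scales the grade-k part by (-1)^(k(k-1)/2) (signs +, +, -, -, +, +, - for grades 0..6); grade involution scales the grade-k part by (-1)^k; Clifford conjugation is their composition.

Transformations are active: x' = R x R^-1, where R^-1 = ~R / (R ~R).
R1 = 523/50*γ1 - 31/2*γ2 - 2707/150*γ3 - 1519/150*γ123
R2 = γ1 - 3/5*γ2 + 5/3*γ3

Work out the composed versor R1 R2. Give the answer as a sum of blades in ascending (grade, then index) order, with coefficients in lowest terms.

Distribute over the terms of R2 (each basis-blade product reordered to ascending indices, repeated generators contracted through their squares):
R1 (γ1) = 523/50 + 31/2*γ12 + 2707/150*γ13 - 1519/150*γ23
R1 (-3/5*γ2) = -93/10 - 1569/250*γ12 + 1519/250*γ13 - 2707/250*γ23
R1 (5/3*γ3) = 2707/90 + 1519/90*γ12 + 523/30*γ13 - 155/6*γ23
Summing the partial products and collecting blades:
Answer: 14057/450 + 58729/2250*γ12 + 10389/250*γ13 - 11697/250*γ23


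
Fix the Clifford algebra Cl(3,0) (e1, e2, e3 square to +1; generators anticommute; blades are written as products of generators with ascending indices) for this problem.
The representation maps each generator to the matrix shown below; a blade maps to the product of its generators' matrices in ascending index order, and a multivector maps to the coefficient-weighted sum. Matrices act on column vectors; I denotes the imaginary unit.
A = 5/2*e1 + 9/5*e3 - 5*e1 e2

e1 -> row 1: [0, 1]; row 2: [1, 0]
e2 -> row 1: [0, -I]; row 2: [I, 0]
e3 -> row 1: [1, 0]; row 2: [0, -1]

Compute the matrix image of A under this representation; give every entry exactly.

Bivector images (products of the table entries): rho(e1 e2) = rho(e1)rho(e2) = row 1: [I, 0]; row 2: [0, -I].
M = (5/2)*rho(e1) + (9/5)*rho(e3) + (-5)*rho(e1 e2), summed entrywise:
Answer: row 1: [9/5 - 5*I, 5/2]; row 2: [5/2, -9/5 + 5*I]


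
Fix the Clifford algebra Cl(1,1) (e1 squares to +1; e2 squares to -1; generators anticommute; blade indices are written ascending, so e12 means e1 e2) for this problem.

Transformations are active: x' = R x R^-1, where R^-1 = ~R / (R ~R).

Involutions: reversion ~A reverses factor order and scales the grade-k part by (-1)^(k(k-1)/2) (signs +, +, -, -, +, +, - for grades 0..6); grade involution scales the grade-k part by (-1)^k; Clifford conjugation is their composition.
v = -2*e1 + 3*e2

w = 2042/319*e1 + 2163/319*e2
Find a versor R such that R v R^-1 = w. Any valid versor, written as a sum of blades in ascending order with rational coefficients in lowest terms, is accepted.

The midline construction: v and w both square to -5, so reflecting in their sum 1404/319*e1 + 3120/319*e2 exchanges them.
Answer: 1404/319*e1 + 3120/319*e2


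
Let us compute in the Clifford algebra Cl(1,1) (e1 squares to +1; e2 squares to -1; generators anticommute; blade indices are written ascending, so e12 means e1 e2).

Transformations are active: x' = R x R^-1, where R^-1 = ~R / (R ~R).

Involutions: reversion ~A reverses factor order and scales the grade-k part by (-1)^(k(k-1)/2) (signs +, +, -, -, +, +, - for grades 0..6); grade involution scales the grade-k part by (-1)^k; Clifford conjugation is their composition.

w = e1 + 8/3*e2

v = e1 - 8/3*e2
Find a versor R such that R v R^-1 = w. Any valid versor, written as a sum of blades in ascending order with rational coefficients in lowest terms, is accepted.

The midline construction: v and w both square to -55/9, so reflecting in their sum 2*e1 exchanges them.
Answer: 2*e1


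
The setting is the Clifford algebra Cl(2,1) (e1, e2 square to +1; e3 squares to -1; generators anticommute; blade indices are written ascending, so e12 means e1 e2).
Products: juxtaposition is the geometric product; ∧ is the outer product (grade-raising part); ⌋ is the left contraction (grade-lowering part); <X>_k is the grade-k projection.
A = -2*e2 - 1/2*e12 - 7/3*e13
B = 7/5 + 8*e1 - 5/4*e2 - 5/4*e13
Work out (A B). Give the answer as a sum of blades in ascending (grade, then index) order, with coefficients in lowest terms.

step 1: 65/12 + 5/8*e1 + 6/5*e2 + 56/3*e3 + 153/10*e12 - 49/15*e13 - 5/8*e23 - 65/12*e123
Answer: 65/12 + 5/8*e1 + 6/5*e2 + 56/3*e3 + 153/10*e12 - 49/15*e13 - 5/8*e23 - 65/12*e123


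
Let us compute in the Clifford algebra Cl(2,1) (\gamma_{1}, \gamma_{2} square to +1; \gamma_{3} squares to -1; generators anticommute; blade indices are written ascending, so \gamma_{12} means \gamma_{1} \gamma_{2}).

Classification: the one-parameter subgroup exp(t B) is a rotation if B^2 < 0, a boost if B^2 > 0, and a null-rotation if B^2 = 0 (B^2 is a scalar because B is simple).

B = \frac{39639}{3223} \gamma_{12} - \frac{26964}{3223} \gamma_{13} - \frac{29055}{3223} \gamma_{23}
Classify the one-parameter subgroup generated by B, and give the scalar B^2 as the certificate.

B^2 term by term: the squares give (\frac{39639}{3223})^2*(\gamma_{12})^2 + (-\frac{26964}{3223})^2*(\gamma_{13})^2 + (-\frac{29055}{3223})^2*(\gamma_{23})^2 = \frac{1571250321}{10387729}*(-1) + \frac{727057296}{10387729}*(+1) + \frac{844193025}{10387729}*(+1) = 0 (each basis 2-blade squares to minus the product of its generators' squares); cross terms between blades sharing an index anticommute and cancel. So B^2 = 0.
Answer: null-rotation, certificate B^2 = 0. The invariant at work: B^2 = 0 is unchanged by conjugation, hence its sign classifies the subgroup whatever basis B is written in.


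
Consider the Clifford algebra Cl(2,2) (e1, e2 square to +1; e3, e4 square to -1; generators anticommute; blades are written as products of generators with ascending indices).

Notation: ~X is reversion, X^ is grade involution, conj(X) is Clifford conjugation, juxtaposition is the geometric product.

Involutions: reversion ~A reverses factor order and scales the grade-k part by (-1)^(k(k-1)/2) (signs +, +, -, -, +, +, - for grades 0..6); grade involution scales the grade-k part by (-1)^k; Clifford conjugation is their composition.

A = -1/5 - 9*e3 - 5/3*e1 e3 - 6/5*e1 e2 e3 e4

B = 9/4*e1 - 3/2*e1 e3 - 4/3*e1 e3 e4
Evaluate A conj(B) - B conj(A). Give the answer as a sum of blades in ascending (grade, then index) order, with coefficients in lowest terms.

first term: -5/2 - 261/20*e1 + 8/5*e2 - 15/4*e3 + 20/9*e4 - 411/20*e1 e3 + 12*e1 e4 + 9/5*e2 e4 + 4/15*e1 e3 e4 - 27/10*e2 e3 e4
second term: -5/2 + 261/20*e1 - 8/5*e2 + 15/4*e3 - 20/9*e4 + 411/20*e1 e3 - 12*e1 e4 - 9/5*e2 e4 + 4/15*e1 e3 e4 - 27/10*e2 e3 e4
Answer: -261/10*e1 + 16/5*e2 - 15/2*e3 + 40/9*e4 - 411/10*e1 e3 + 24*e1 e4 + 18/5*e2 e4


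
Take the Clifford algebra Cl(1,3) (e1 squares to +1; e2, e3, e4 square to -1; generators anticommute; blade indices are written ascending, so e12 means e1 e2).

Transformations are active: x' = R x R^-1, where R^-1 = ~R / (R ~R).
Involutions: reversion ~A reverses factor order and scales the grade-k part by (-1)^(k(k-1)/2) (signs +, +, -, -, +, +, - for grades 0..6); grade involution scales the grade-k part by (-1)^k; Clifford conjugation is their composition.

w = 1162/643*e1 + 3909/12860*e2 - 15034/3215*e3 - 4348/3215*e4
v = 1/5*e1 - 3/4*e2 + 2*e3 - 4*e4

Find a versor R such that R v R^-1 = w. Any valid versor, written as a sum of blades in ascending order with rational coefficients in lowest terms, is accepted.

Equal squares first: v^2 = w^2 = -8209/400. Then v + w = 6453/3215*e1 - 1434/3215*e2 - 8604/3215*e3 - 17208/3215*e4 is a versor taking v to w, provided it is invertible.
Answer: 6453/3215*e1 - 1434/3215*e2 - 8604/3215*e3 - 17208/3215*e4


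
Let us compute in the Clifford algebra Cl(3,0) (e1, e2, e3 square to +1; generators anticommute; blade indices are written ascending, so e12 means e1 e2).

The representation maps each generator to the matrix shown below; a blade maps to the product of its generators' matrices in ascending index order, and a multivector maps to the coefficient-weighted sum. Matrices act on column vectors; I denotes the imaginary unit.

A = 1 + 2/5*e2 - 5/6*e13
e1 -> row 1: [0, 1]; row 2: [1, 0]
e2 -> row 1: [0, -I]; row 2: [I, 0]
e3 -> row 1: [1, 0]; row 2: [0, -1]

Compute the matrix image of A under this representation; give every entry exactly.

Bivector images (products of the table entries): rho(e13) = rho(e1)rho(e3) = row 1: [0, -1]; row 2: [1, 0].
M = (1)*1 + (2/5)*rho(e2) + (-5/6)*rho(e13), summed entrywise (1 is the identity matrix):
Answer: row 1: [1, 5/6 - 2*I/5]; row 2: [-5/6 + 2*I/5, 1]


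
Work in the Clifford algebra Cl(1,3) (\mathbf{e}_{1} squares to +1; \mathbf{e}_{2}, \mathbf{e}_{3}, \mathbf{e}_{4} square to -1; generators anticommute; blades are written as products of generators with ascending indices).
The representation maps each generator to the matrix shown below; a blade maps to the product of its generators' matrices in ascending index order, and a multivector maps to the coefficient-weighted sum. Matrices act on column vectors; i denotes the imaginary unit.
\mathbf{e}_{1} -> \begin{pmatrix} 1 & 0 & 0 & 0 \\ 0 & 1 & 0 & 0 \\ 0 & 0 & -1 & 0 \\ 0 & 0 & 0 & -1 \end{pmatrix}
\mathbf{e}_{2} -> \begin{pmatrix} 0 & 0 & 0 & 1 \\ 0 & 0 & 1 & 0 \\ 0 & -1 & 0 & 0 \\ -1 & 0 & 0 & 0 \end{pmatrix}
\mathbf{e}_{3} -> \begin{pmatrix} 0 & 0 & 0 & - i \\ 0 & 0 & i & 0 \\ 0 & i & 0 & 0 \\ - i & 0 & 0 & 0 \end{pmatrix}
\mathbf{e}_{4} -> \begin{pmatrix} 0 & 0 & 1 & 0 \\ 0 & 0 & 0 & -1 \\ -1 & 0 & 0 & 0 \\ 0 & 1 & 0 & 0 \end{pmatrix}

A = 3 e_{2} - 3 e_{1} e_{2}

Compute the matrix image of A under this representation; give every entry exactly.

Bivector images (products of the table entries): rho(e_{1} e_{2}) = rho(\mathbf{e}_{1})rho(\mathbf{e}_{2}) = \begin{pmatrix} 0 & 0 & 0 & 1 \\ 0 & 0 & 1 & 0 \\ 0 & 1 & 0 & 0 \\ 1 & 0 & 0 & 0 \end{pmatrix}.
M = (3)*rho(e_{2}) + (-3)*rho(e_{1} e_{2}), summed entrywise:
Answer: \begin{pmatrix} 0 & 0 & 0 & 0 \\ 0 & 0 & 0 & 0 \\ 0 & -6 & 0 & 0 \\ -6 & 0 & 0 & 0 \end{pmatrix}


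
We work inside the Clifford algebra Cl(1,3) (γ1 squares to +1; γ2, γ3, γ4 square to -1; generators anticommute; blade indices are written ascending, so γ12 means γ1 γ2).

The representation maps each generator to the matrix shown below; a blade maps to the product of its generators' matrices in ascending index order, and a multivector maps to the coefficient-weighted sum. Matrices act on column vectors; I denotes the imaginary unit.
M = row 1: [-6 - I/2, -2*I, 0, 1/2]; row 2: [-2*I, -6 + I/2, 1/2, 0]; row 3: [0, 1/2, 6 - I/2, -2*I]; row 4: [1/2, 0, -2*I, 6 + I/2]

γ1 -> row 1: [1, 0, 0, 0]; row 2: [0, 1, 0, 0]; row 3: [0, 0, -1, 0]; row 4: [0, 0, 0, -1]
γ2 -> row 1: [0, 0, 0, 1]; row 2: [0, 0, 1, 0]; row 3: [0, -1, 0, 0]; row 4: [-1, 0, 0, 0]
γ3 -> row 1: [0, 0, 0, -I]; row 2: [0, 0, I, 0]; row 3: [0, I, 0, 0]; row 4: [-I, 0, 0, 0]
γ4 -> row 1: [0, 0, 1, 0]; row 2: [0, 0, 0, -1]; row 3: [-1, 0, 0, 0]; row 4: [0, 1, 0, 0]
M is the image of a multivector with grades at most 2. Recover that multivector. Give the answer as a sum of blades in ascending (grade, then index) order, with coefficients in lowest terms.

Method: the blade images are trace-orthogonal — tr(rho(e_A) rho(e_B)^-1) = 4 if A = B and 0 otherwise — and rho(e_A)^-1 = (e_A)^2 * rho(e_A) with (e_A)^2 = +1 or -1, so the coefficient of e_A in the preimage is (e_A)^2 * tr(M rho(e_A))/4.
Nonzero projections over blades of grade <= 2: γ1: (γ1)^2 = +1, tr(M rho(γ1)) = -24, coefficient -6; γ12: (γ12)^2 = +1, tr(M rho(γ12)) = 2, coefficient 1/2; γ23: (γ23)^2 = -1, tr(M rho(γ23)) = -2, coefficient 1/2; γ34: (γ34)^2 = -1, tr(M rho(γ34)) = -8, coefficient 2. Every other blade of grade <= 2 projects to 0.
Answer: -6*γ1 + 1/2*γ12 + 1/2*γ23 + 2*γ34


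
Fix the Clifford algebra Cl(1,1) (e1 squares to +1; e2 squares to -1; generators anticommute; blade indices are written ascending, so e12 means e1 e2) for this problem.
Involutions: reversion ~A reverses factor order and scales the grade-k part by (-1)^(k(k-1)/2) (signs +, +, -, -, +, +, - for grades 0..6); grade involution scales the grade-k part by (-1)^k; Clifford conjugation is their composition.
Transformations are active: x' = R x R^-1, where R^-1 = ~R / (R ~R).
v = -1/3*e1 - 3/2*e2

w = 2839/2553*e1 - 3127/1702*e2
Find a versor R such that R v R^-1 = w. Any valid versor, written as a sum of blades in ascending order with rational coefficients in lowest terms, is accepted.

Why this works: both vectors square to -77/36, so q(v) = q(w) and R = v + w = 1988/2553*e1 - 2840/851*e2 carries v to w — its own direction survives, the complement (v - w)/2 flips.
Answer: 1988/2553*e1 - 2840/851*e2


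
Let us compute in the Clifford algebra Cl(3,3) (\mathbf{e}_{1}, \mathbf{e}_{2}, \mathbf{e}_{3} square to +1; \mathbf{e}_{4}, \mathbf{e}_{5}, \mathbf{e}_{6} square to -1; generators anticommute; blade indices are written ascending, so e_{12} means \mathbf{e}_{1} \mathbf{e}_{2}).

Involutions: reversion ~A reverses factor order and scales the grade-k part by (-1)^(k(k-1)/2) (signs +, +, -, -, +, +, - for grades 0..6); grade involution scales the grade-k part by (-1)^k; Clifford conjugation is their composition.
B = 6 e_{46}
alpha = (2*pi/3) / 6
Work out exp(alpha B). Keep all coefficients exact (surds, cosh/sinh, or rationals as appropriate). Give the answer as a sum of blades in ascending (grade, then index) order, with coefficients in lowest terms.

B^2 = (6)^2*(e_{46})^2 = 36*(-1) = -36 (a basis 2-blade squares to minus the product of its generators' squares).
B^2 = -36 — since the square is negative, the closed form is circular: l = 6, alpha*l = \frac{2 \pi}{3}, so exp(alpha B) = cos(\frac{2 \pi}{3}) + (sin(\frac{2 \pi}{3})/6)*B = - \frac{1}{2} + (\frac{\sqrt{3}}{12})*B.
Answer: - \frac{1}{2} + \frac{\sqrt{3}}{2} e_{46}


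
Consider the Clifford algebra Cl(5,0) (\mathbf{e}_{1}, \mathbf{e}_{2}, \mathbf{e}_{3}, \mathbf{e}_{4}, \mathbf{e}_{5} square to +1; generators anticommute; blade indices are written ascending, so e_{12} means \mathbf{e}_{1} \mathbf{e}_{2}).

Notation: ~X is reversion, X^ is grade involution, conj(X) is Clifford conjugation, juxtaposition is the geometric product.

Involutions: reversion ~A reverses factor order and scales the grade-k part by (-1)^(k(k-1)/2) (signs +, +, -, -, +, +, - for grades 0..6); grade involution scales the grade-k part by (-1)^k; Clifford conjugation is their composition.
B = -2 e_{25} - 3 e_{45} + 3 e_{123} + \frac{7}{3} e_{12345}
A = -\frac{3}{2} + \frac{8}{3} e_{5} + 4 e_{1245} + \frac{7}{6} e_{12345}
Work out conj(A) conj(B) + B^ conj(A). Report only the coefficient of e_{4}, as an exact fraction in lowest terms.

first term: \frac{49}{18} + \frac{16}{3} e_{2} - \frac{28}{3} e_{3} + 8 e_{4} - 12 e_{12} + 8 e_{14} - 3 e_{25} - e_{45} - e_{123} + \frac{7}{3} e_{134} - 12 e_{345} + \frac{56}{9} e_{1234} + 8 e_{1235} + \frac{7}{2} e_{12345}
second term: \frac{49}{18} + \frac{16}{3} e_{2} - \frac{28}{3} e_{3} + 8 e_{4} + 12 e_{12} - 8 e_{14} + 3 e_{25} + e_{45} + e_{123} - \frac{7}{3} e_{134} + 12 e_{345} + \frac{56}{9} e_{1234} + 8 e_{1235} + \frac{7}{2} e_{12345}
Answer: 16


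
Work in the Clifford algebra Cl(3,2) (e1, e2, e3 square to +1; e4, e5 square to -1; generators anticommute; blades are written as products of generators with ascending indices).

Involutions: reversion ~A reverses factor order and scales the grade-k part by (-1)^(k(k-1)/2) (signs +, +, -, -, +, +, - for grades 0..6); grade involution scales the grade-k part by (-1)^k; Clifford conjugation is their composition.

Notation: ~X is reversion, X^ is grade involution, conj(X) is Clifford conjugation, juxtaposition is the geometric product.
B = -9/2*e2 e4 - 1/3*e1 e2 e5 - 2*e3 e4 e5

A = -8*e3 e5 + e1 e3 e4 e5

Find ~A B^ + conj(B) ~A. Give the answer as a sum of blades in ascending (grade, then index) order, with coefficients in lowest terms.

first term: -2*e1 - 16*e4 - 8/3*e1 e2 e3 - 1/3*e2 e3 e4 + 9/2*e1 e2 e3 e5 + 36*e2 e3 e4 e5
second term: -2*e1 + 16*e4 - 8/3*e1 e2 e3 + 1/3*e2 e3 e4 + 9/2*e1 e2 e3 e5 - 36*e2 e3 e4 e5
Answer: -4*e1 - 16/3*e1 e2 e3 + 9*e1 e2 e3 e5


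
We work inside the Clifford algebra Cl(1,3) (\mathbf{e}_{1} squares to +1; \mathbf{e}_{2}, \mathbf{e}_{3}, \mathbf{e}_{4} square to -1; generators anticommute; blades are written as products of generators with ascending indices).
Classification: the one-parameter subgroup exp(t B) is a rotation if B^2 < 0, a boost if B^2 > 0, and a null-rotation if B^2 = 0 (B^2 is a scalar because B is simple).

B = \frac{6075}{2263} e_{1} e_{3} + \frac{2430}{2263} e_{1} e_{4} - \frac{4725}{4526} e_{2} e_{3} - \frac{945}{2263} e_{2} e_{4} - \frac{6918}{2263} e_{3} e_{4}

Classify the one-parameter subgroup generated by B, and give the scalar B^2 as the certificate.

B^2 term by term: the squares give (\frac{6075}{2263})^2*(e_{1} e_{3})^2 + (\frac{2430}{2263})^2*(e_{1} e_{4})^2 + (-\frac{4725}{4526})^2*(e_{2} e_{3})^2 + (-\frac{945}{2263})^2*(e_{2} e_{4})^2 + (-\frac{6918}{2263})^2*(e_{3} e_{4})^2 = \frac{36905625}{5121169}*(+1) + \frac{5904900}{5121169}*(+1) + \frac{22325625}{20484676}*(-1) + \frac{893025}{5121169}*(-1) + \frac{47858724}{5121169}*(-1) = -\frac{9}{4} (each basis 2-blade squares to minus the product of its generators' squares); cross terms between blades sharing an index anticommute and cancel; the commuting (index-disjoint) pairs give grade-4 terms 2*c*c'*(blade product), which cancel blade by blade — e_{1} e_{2} e_{3} e_{4}: \frac{11481750}{5121169} - \frac{11481750}{5121169} = 0 — confirming B is simple. So B^2 = -\frac{9}{4}.
Answer: rotation, certificate B^2 = -\frac{9}{4}. The class reads off the invariant scalar -\frac{9}{4} directly.


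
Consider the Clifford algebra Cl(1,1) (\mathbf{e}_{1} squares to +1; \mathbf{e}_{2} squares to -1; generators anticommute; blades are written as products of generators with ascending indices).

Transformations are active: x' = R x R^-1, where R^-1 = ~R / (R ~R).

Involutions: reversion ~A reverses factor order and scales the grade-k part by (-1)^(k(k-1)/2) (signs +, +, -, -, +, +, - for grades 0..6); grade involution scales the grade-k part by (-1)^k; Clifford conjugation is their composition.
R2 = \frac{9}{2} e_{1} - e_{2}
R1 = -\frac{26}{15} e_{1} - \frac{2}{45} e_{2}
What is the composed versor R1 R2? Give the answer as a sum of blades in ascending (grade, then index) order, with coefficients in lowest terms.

Distribute over the terms of R1 (each basis-blade product reordered to ascending indices, repeated generators contracted through their squares):
(-\frac{26}{15} e_{1}) R2 = -\frac{39}{5} + \frac{26}{15} e_{1} e_{2}
(-\frac{2}{45} e_{2}) R2 = -\frac{2}{45} + \frac{1}{5} e_{1} e_{2}
Summing the partial products and collecting blades:
Answer: -\frac{353}{45} + \frac{29}{15} e_{1} e_{2}


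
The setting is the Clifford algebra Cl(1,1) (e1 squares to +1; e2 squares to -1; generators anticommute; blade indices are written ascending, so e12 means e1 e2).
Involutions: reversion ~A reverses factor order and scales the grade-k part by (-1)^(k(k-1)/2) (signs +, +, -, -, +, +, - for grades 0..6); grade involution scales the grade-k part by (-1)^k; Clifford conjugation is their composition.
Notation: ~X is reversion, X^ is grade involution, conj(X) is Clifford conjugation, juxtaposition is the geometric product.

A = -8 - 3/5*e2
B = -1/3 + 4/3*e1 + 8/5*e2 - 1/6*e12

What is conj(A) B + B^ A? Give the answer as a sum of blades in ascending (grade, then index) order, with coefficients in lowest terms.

first term: 128/75 - 323/30*e1 - 13*e2 + 8/15*e12
second term: 128/75 + 317/30*e1 + 13*e2 + 32/15*e12
Answer: 256/75 - 1/5*e1 + 8/3*e12


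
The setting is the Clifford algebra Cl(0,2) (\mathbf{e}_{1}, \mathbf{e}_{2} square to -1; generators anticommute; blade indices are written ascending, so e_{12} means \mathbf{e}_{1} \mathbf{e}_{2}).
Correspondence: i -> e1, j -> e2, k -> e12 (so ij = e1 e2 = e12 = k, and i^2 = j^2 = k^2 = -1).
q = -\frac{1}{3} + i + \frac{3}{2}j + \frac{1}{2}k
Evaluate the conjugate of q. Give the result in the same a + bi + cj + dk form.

In blades: q = -\frac{1}{3} + e_{1} + \frac{3}{2} e_{2} + \frac{1}{2} e_{12}.
Conjugation here is Clifford conjugation: the scalar is fixed and the grade-1 and grade-2 blades all flip sign, giving -\frac{1}{3} - e_{1} - \frac{3}{2} e_{2} - \frac{1}{2} e_{12}; translating back:
Answer: -\frac{1}{3} - i - \frac{3}{2}j - \frac{1}{2}k


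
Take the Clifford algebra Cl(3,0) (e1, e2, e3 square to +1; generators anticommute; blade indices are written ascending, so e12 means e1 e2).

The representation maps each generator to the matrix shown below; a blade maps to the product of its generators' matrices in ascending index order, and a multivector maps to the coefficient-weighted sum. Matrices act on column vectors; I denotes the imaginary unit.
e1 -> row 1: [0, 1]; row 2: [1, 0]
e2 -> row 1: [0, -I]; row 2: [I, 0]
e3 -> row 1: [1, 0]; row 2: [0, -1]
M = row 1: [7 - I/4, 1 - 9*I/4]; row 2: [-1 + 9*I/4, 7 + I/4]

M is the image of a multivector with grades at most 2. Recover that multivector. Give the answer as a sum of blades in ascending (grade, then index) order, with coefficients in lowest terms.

Method: 1, rho(e1), rho(e2), rho(e3) form a trace-orthogonal basis of the 2x2 complex matrices (tr(X Y) = 2 if X = Y, else 0), so M = m0*1 + m1*rho(e1) + m2*rho(e2) + m3*rho(e3) with m0 = tr(M)/2 = 7, m1 = tr(M rho(e1))/2 = 0, m2 = tr(M rho(e2))/2 = 9/4 + I, m3 = tr(M rho(e3))/2 = -I/4.
Multiplying table entries, the bivector images are rho(e12) = I*rho(e3), rho(e13) = -I*rho(e2), rho(e23) = I*rho(e1); with real blade coefficients the real parts of m0..m3 are the coefficients of 1, e1, e2, e3 and the imaginary parts give the bivectors (e23: Im m1, e13: -Im m2, e12: Im m3).
Answer: 7 + 9/4*e2 - 1/4*e12 - e13


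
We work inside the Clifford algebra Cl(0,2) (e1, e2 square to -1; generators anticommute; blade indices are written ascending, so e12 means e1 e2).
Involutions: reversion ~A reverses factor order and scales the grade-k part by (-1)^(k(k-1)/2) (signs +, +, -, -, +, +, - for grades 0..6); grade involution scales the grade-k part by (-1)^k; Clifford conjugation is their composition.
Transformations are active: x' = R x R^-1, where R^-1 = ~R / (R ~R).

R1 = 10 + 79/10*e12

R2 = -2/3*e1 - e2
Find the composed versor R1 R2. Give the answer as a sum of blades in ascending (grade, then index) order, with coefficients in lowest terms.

Distribute over the terms of R1 (each basis-blade product reordered to ascending indices, repeated generators contracted through their squares):
(10) R2 = -20/3*e1 - 10*e2
(79/10*e12) R2 = 79/10*e1 - 79/15*e2
Summing the partial products and collecting blades:
Answer: 37/30*e1 - 229/15*e2


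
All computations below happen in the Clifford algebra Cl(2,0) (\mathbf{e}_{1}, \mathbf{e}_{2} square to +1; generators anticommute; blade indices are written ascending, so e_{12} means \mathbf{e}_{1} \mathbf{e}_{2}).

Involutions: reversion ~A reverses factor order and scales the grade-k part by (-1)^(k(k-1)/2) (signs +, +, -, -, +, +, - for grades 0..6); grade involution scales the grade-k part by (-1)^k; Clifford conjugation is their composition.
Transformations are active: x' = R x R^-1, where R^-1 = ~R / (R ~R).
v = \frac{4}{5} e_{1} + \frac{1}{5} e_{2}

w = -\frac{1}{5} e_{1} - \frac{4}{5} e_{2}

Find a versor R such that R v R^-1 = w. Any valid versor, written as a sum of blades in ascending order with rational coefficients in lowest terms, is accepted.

Construction: equal norms (both \frac{17}{25}) license R = v + w = \frac{3}{5} e_{1} - \frac{3}{5} e_{2} — nothing changes along that direction, while (v - w)/2 changes sign, so v maps onto w.
Answer: \frac{3}{5} e_{1} - \frac{3}{5} e_{2}


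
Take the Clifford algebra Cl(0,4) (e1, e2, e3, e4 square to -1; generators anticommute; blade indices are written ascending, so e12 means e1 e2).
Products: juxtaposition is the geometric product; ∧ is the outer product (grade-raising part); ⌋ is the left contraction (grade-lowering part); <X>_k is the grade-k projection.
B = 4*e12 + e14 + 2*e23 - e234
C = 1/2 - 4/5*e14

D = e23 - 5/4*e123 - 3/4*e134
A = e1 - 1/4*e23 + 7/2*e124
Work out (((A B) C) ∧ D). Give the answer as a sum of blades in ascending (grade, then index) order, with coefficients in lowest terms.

step 1: 1/2 - 1/2*e2 - 61/4*e4 - 9/2*e13 + 2*e123 - 7*e134 - 5/4*e1234
step 2: 1/4 + 61/5*e1 - 1/4*e2 + 28/5*e3 - 61/8*e4 - 9/4*e13 - 2/5*e14 - e23 + 18/5*e34 + e123 - 2/5*e124 - 7/2*e134 + 8/5*e234 - 5/8*e1234
step 3: 1/4*e23 + 951/80*e123 - 3/16*e134 - 61/8*e234 - 1619/160*e1234
Answer: 1/4*e23 + 951/80*e123 - 3/16*e134 - 61/8*e234 - 1619/160*e1234


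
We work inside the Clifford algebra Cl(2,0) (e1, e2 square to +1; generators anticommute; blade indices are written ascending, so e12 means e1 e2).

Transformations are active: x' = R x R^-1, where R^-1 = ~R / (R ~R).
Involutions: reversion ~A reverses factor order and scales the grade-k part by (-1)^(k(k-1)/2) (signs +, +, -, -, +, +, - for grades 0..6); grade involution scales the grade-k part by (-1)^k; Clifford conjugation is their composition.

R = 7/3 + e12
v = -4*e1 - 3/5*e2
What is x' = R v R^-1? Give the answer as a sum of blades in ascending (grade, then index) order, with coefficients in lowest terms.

~R = 7/3 - e12, and R ~R = 58/9, so R^-1 = ~R / (58/9).
R v = -149/15*e1 + 13/5*e2
Answer: -463/145*e1 + 72/29*e2


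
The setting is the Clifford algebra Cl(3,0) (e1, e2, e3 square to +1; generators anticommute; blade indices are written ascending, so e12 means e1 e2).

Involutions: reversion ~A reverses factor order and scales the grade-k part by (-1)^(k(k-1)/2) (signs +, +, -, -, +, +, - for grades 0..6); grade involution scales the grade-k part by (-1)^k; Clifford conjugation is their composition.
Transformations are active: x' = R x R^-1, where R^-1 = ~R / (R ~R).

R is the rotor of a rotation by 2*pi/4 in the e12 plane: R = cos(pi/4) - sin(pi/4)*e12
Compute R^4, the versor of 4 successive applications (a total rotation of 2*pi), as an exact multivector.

The rotor phase is half the rotation angle and phases add under composition, so 4 steps in the e12 plane accumulate phase 4*(pi/4) = pi: R^4 = cos(pi) - sin(pi)*e12.
cos(pi) = -1 and sin(pi) = 0, so R^4 = -1. The total rotation 2*pi is 1 full turn, so every vector returns to itself, yet the rotor is -1, on the OTHER sheet of the double cover (an odd number of 2*pi turns).
Answer: -1


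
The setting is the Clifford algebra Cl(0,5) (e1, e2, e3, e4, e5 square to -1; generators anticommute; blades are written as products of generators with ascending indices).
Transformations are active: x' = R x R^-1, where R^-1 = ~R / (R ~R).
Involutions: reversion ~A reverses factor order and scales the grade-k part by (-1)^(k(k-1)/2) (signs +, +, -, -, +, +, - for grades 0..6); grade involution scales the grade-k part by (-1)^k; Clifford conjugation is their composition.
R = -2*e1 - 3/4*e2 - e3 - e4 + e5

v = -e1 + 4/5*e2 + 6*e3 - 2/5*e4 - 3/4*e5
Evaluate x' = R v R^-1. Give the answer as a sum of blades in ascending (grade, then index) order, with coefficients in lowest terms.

~R = -2*e1 - 3/4*e2 - e3 - e4 + e5, and R ~R = -121/16, so R^-1 = ~R / (-121/16).
R v = 99/20 - 47/20*e1 e2 - 13*e1 e3 - 1/5*e1 e4 + 5/2*e1 e5 - 37/10*e2 e3 + 11/10*e2 e4 - 19/80*e2 e5 + 32/5*e3 e4 - 21/4*e3 e5 + 23/20*e4 e5
Answer: 199/55*e1 + 2/11*e2 - 258/55*e3 + 94/55*e4 - 123/220*e5


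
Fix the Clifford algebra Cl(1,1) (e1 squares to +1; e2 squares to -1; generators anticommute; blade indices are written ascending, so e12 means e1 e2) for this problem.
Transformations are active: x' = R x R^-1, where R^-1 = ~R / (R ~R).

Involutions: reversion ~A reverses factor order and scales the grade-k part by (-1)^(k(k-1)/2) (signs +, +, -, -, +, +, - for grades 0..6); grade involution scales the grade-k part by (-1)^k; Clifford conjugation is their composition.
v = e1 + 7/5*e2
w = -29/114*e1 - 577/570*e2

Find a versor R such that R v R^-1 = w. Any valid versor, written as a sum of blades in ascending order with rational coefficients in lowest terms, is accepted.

The midline construction: v and w both square to -24/25, so reflecting in their sum 85/114*e1 + 221/570*e2 exchanges them.
Answer: 85/114*e1 + 221/570*e2


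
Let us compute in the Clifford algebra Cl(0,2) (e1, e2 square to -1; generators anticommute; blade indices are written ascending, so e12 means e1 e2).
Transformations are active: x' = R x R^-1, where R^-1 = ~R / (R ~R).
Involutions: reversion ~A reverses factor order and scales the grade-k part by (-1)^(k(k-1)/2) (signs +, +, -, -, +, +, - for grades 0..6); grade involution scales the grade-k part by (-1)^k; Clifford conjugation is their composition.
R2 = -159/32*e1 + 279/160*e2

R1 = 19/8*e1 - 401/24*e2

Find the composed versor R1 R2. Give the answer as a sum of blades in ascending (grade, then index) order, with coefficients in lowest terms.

Distribute over the terms of R1 (each basis-blade product reordered to ascending indices, repeated generators contracted through their squares):
(19/8*e1) R2 = 3021/256 + 5301/1280*e12
(-401/24*e2) R2 = 37293/1280 - 21253/256*e12
Summing the partial products and collecting blades:
Answer: 26199/640 - 25241/320*e12


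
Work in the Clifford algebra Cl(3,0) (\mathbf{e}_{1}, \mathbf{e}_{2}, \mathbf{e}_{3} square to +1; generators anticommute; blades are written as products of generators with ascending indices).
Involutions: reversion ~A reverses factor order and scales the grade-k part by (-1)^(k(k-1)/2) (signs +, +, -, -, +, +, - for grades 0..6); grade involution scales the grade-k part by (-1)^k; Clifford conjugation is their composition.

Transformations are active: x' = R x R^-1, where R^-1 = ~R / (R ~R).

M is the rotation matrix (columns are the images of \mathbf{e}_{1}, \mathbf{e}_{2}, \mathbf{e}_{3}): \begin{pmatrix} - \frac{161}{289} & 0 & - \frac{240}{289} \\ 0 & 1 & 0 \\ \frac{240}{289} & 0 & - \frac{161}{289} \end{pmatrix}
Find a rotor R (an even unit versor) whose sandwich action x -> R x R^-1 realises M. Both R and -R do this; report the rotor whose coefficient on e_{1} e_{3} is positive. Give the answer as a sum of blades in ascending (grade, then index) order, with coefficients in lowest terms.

Method: write R = a + b12*e_{1} e_{2} + b13*e_{1} e_{3} + b23*e_{2} e_{3} with a^2 + b12^2 + b13^2 + b23^2 = 1 (so R^-1 = ~R). Expanding the columns R e_j ~R gives tr M = 4a^2 - 1 and, from the antisymmetric part, M21 - M12 = -4a*b12, M13 - M31 = 4a*b13, M32 - M23 = -4a*b23.
Here tr M = -\frac{33}{289}, so a^2 = (1 + tr M)/4 = \frac{64}{289} and a = ±\frac{8}{17}. Taking a = \frac{8}{17}: M21 - M12 = 0, M13 - M31 = -\frac{480}{289}, M32 - M23 = 0, giving b12 = 0, b13 = -\frac{15}{17}, b23 = 0, i.e. R = \frac{8}{17} - \frac{15}{17} e_{1} e_{3}.
Its e_{1} e_{3} coefficient is negative, so report the other preimage -R.
Answer: -\frac{8}{17} + \frac{15}{17} e_{1} e_{3}. Key observation: the double cover Spin(3) -> SO(3) sends R and -R to the same matrix (trace -\frac{33}{289} here), so the stated sign of the e_{1} e_{3} coefficient is what selects one sheet.


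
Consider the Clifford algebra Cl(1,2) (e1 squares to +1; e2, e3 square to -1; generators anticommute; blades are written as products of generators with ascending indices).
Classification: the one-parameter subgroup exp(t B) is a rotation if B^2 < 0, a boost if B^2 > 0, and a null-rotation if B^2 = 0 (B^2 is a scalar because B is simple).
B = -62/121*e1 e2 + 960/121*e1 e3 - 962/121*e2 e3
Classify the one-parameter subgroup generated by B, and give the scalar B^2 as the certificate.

B^2 term by term: the squares give (-62/121)^2*(e1 e2)^2 + (960/121)^2*(e1 e3)^2 + (-962/121)^2*(e2 e3)^2 = 3844/14641*(+1) + 921600/14641*(+1) + 925444/14641*(-1) = 0 (each basis 2-blade squares to minus the product of its generators' squares); cross terms between blades sharing an index anticommute and cancel. So B^2 = 0.
Answer: null-rotation, certificate B^2 = 0. The scalar 0 is the complete invariant here: its sign names the subgroup type.


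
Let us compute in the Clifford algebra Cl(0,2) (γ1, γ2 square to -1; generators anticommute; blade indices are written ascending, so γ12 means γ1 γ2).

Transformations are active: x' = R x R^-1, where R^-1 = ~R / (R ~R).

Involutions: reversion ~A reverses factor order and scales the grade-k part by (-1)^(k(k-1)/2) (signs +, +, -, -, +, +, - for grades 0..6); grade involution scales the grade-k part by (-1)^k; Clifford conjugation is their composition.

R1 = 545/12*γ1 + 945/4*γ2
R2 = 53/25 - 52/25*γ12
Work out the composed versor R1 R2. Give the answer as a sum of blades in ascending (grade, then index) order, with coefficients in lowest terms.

Distribute over the terms of R1 (each basis-blade product reordered to ascending indices, repeated generators contracted through their squares):
(545/12*γ1) R2 = 5777/60*γ1 + 1417/15*γ2
(945/4*γ2) R2 = -2457/5*γ1 + 10017/20*γ2
Summing the partial products and collecting blades:
Answer: -23707/60*γ1 + 35719/60*γ2


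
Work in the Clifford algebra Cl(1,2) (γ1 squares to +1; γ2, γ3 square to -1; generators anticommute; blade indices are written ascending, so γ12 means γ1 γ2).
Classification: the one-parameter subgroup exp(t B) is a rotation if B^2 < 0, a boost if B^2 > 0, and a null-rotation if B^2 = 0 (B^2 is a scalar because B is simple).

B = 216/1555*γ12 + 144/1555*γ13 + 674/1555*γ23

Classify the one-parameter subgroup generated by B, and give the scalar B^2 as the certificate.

B^2 term by term: the squares give (216/1555)^2*(γ12)^2 + (144/1555)^2*(γ13)^2 + (674/1555)^2*(γ23)^2 = 46656/2418025*(+1) + 20736/2418025*(+1) + 454276/2418025*(-1) = -4/25 (each basis 2-blade squares to minus the product of its generators' squares); cross terms between blades sharing an index anticommute and cancel. So B^2 = -4/25.
Answer: rotation, certificate B^2 = -4/25. Certificate logic: -4/25 is a conjugation-invariant scalar, so its sign fixes rotation versus boost versus null-rotation outright.


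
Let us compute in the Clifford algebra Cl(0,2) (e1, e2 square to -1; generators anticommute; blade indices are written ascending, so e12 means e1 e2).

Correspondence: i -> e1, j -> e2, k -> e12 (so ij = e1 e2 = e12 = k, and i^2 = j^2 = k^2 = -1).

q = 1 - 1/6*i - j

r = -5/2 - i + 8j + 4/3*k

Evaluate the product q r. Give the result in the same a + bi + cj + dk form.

In blades: q = 1 - 1/6*e1 - e2, r = -5/2 - e1 + 8*e2 + 4/3*e12.
Distribute q over r term by term (generator squares from the signature, products reordered to ascending indices): (1)*r = -5/2 - e1 + 8*e2 + 4/3*e12; (-1/6*e1)*r = -1/6 + 5/12*e1 + 2/9*e2 - 4/3*e12; (-e2)*r = 8 - 4/3*e1 + 5/2*e2 - e12.
Sum: 16/3 - 23/12*e1 + 193/18*e2 - e12; translating back through the correspondence:
Answer: 16/3 - 23/12*i + 193/18*j - k


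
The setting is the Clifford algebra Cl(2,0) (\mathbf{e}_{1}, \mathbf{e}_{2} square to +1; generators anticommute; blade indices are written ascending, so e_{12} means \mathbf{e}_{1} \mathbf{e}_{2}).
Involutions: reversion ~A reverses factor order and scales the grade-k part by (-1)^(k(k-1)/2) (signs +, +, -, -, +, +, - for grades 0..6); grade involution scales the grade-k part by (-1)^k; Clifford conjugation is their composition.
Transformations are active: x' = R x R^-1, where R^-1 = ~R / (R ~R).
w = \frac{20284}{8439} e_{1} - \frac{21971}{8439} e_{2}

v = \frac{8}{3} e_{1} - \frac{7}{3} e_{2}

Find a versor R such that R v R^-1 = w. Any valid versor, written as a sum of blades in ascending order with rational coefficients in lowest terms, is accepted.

The midline construction: v and w both square to \frac{113}{9}, so reflecting in their sum \frac{42788}{8439} e_{1} - \frac{41662}{8439} e_{2} exchanges them.
Answer: \frac{42788}{8439} e_{1} - \frac{41662}{8439} e_{2}


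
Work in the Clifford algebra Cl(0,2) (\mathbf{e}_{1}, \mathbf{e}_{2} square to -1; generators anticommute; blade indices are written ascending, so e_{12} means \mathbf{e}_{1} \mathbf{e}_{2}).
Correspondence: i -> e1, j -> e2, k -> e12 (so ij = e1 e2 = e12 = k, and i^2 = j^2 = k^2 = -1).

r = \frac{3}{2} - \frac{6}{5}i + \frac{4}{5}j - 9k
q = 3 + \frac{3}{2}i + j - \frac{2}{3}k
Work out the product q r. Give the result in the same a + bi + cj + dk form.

In blades: q = 3 + \frac{3}{2} e_{1} + e_{2} - \frac{2}{3} e_{12}, r = \frac{3}{2} - \frac{6}{5} e_{1} + \frac{4}{5} e_{2} - 9 e_{12}.
Distribute q over r term by term (generator squares from the signature, products reordered to ascending indices): (3)*r = \frac{9}{2} - \frac{18}{5} e_{1} + \frac{12}{5} e_{2} - 27 e_{12}; (\frac{3}{2} e_{1})*r = \frac{9}{5} + \frac{9}{4} e_{1} + \frac{27}{2} e_{2} + \frac{6}{5} e_{12}; (e_{2})*r = -\frac{4}{5} - 9 e_{1} + \frac{3}{2} e_{2} + \frac{6}{5} e_{12}; (-\frac{2}{3} e_{12})*r = -6 + \frac{8}{15} e_{1} + \frac{4}{5} e_{2} - e_{12}.
Sum: -\frac{1}{2} - \frac{589}{60} e_{1} + \frac{91}{5} e_{2} - \frac{128}{5} e_{12}; translating back through the correspondence:
Answer: -\frac{1}{2} - \frac{589}{60}i + \frac{91}{5}j - \frac{128}{5}k


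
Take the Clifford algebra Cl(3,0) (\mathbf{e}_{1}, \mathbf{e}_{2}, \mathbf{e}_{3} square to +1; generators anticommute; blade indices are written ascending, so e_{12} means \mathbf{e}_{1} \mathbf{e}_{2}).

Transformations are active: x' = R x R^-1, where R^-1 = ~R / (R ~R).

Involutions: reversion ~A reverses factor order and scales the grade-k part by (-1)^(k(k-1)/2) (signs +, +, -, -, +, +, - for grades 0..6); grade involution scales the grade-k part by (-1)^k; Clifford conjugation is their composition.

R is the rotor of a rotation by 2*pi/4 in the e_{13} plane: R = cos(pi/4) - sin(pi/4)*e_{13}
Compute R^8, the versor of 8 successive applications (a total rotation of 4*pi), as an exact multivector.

Rotor phase runs at HALF the rotation angle; powers of one rotor simply add phase, so after 8 steps in e_{13} the phase is 8*pi/4 = 2 \pi and R^8 = cos(2 \pi) - sin(2 \pi)*e_{13}.
cos(2 \pi) = 1 and sin(2 \pi) = 0, so R^8 = 1. The total rotation 4*pi is 2 full turns, so every vector returns to itself, yet the rotor is +1, back on the identity sheet (an even number of 2*pi turns).
Answer: 1
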